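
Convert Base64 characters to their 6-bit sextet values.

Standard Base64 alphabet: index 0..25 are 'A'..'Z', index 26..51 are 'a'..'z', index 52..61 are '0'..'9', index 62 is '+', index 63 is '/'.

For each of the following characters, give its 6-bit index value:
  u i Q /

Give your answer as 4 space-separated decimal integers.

Answer: 46 34 16 63

Derivation:
'u': a..z range, 26 + ord('u') − ord('a') = 46
'i': a..z range, 26 + ord('i') − ord('a') = 34
'Q': A..Z range, ord('Q') − ord('A') = 16
'/': index 63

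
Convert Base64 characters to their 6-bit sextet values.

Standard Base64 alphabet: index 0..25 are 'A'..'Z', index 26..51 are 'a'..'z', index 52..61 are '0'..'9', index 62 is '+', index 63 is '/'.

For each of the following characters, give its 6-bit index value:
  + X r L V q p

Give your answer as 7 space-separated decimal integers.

Answer: 62 23 43 11 21 42 41

Derivation:
'+': index 62
'X': A..Z range, ord('X') − ord('A') = 23
'r': a..z range, 26 + ord('r') − ord('a') = 43
'L': A..Z range, ord('L') − ord('A') = 11
'V': A..Z range, ord('V') − ord('A') = 21
'q': a..z range, 26 + ord('q') − ord('a') = 42
'p': a..z range, 26 + ord('p') − ord('a') = 41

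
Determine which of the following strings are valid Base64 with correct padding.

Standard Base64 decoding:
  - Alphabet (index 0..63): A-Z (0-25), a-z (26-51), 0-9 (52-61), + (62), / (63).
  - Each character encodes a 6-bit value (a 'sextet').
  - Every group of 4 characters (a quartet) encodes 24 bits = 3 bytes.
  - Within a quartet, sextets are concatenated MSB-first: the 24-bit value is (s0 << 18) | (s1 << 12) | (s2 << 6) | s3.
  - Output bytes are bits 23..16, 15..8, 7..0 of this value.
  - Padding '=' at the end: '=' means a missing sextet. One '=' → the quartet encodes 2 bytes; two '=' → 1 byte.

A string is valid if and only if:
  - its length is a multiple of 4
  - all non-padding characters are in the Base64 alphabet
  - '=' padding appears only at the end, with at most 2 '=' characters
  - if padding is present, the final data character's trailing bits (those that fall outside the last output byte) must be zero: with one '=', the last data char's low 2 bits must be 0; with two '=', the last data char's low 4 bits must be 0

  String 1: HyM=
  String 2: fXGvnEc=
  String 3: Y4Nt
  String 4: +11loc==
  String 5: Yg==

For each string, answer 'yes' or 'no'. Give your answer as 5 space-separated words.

String 1: 'HyM=' → valid
String 2: 'fXGvnEc=' → valid
String 3: 'Y4Nt' → valid
String 4: '+11loc==' → invalid (bad trailing bits)
String 5: 'Yg==' → valid

Answer: yes yes yes no yes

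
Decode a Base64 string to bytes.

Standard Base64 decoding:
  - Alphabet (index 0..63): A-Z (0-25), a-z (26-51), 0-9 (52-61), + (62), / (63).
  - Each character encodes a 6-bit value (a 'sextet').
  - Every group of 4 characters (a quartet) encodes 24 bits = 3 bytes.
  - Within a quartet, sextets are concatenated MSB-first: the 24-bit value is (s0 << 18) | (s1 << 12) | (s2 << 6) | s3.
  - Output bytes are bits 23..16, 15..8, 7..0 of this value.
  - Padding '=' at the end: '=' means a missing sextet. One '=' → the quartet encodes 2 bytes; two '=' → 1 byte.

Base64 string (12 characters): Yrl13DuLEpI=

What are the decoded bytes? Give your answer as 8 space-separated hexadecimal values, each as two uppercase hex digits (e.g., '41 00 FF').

After char 0 ('Y'=24): chars_in_quartet=1 acc=0x18 bytes_emitted=0
After char 1 ('r'=43): chars_in_quartet=2 acc=0x62B bytes_emitted=0
After char 2 ('l'=37): chars_in_quartet=3 acc=0x18AE5 bytes_emitted=0
After char 3 ('1'=53): chars_in_quartet=4 acc=0x62B975 -> emit 62 B9 75, reset; bytes_emitted=3
After char 4 ('3'=55): chars_in_quartet=1 acc=0x37 bytes_emitted=3
After char 5 ('D'=3): chars_in_quartet=2 acc=0xDC3 bytes_emitted=3
After char 6 ('u'=46): chars_in_quartet=3 acc=0x370EE bytes_emitted=3
After char 7 ('L'=11): chars_in_quartet=4 acc=0xDC3B8B -> emit DC 3B 8B, reset; bytes_emitted=6
After char 8 ('E'=4): chars_in_quartet=1 acc=0x4 bytes_emitted=6
After char 9 ('p'=41): chars_in_quartet=2 acc=0x129 bytes_emitted=6
After char 10 ('I'=8): chars_in_quartet=3 acc=0x4A48 bytes_emitted=6
Padding '=': partial quartet acc=0x4A48 -> emit 12 92; bytes_emitted=8

Answer: 62 B9 75 DC 3B 8B 12 92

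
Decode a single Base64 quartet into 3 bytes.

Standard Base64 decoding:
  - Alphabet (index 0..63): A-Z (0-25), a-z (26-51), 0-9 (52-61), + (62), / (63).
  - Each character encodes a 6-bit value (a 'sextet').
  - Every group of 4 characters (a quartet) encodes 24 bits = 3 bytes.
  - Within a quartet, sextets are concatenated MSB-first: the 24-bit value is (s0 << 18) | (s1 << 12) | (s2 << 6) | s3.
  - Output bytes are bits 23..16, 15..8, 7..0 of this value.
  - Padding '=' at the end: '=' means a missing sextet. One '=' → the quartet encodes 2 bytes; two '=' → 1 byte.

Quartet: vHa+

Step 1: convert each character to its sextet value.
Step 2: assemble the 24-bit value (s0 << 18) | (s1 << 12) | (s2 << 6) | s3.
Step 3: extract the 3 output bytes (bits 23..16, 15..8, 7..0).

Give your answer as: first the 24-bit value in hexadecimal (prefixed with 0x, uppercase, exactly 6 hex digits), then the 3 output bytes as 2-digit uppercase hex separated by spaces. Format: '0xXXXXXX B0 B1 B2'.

Answer: 0xBC76BE BC 76 BE

Derivation:
Sextets: v=47, H=7, a=26, +=62
24-bit: (47<<18) | (7<<12) | (26<<6) | 62
      = 0xBC0000 | 0x007000 | 0x000680 | 0x00003E
      = 0xBC76BE
Bytes: (v>>16)&0xFF=BC, (v>>8)&0xFF=76, v&0xFF=BE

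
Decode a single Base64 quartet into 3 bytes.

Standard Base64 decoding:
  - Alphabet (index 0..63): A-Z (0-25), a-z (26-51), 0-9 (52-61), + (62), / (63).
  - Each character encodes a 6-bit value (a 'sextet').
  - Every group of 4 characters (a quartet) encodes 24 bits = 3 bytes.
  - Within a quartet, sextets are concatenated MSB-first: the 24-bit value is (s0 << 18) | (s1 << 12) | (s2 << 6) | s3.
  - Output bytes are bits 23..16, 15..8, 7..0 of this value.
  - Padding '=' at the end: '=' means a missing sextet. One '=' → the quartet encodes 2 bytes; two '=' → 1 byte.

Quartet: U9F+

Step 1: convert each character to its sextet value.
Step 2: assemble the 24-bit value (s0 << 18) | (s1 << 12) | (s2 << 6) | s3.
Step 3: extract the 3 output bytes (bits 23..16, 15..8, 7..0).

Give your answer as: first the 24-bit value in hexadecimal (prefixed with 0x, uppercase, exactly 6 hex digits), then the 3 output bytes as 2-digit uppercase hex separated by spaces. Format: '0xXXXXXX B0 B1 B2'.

Answer: 0x53D17E 53 D1 7E

Derivation:
Sextets: U=20, 9=61, F=5, +=62
24-bit: (20<<18) | (61<<12) | (5<<6) | 62
      = 0x500000 | 0x03D000 | 0x000140 | 0x00003E
      = 0x53D17E
Bytes: (v>>16)&0xFF=53, (v>>8)&0xFF=D1, v&0xFF=7E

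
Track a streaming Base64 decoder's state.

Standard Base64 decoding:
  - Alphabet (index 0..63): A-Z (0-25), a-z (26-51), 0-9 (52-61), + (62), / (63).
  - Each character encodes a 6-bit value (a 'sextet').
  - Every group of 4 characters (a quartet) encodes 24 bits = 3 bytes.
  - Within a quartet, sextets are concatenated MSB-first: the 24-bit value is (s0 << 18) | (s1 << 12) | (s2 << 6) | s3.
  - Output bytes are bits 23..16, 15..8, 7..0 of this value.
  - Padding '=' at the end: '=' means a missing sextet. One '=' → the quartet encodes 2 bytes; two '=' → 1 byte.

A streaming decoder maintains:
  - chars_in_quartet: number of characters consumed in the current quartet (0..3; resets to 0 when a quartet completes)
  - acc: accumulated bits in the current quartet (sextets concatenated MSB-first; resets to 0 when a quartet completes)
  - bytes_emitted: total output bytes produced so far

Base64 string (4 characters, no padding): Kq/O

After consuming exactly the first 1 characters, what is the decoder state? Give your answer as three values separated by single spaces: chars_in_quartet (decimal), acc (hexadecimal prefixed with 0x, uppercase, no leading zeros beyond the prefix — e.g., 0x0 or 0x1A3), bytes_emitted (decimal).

Answer: 1 0xA 0

Derivation:
After char 0 ('K'=10): chars_in_quartet=1 acc=0xA bytes_emitted=0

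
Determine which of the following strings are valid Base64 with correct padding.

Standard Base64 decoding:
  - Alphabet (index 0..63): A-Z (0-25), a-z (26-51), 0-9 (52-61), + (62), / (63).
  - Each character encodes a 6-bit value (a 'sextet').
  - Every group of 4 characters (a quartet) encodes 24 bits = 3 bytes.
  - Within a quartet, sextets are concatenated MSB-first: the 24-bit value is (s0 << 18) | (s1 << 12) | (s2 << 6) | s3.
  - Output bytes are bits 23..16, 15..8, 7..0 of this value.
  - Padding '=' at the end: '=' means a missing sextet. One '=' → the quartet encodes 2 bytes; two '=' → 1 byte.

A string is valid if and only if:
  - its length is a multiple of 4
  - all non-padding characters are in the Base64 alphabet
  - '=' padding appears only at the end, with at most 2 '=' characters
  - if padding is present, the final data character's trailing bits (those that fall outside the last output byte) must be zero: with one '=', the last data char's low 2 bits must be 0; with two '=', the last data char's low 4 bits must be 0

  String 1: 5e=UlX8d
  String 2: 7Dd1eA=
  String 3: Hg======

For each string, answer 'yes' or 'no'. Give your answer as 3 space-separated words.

String 1: '5e=UlX8d' → invalid (bad char(s): ['=']; '=' in middle)
String 2: '7Dd1eA=' → invalid (len=7 not mult of 4)
String 3: 'Hg======' → invalid (6 pad chars (max 2))

Answer: no no no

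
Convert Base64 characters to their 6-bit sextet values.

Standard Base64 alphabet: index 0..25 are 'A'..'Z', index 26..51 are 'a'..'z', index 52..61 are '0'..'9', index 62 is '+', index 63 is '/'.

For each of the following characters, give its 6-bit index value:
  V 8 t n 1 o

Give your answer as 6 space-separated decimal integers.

Answer: 21 60 45 39 53 40

Derivation:
'V': A..Z range, ord('V') − ord('A') = 21
'8': 0..9 range, 52 + ord('8') − ord('0') = 60
't': a..z range, 26 + ord('t') − ord('a') = 45
'n': a..z range, 26 + ord('n') − ord('a') = 39
'1': 0..9 range, 52 + ord('1') − ord('0') = 53
'o': a..z range, 26 + ord('o') − ord('a') = 40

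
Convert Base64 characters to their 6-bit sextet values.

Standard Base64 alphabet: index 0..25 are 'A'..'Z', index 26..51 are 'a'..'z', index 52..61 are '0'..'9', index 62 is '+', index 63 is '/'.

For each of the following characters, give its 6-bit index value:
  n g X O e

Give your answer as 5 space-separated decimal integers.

'n': a..z range, 26 + ord('n') − ord('a') = 39
'g': a..z range, 26 + ord('g') − ord('a') = 32
'X': A..Z range, ord('X') − ord('A') = 23
'O': A..Z range, ord('O') − ord('A') = 14
'e': a..z range, 26 + ord('e') − ord('a') = 30

Answer: 39 32 23 14 30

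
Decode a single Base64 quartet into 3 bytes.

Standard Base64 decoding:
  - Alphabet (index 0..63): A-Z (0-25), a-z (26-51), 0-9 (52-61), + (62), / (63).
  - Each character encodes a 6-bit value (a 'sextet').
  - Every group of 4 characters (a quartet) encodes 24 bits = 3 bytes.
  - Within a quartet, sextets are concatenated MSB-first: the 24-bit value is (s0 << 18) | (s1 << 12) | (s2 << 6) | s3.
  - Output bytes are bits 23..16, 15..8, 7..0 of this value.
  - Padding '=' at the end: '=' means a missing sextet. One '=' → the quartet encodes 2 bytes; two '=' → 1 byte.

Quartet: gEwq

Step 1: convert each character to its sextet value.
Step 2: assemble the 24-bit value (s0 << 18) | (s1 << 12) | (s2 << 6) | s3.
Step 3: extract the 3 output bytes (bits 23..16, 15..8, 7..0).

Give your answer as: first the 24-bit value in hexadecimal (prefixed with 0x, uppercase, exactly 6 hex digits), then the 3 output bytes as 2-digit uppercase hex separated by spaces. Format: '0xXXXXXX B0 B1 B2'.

Answer: 0x804C2A 80 4C 2A

Derivation:
Sextets: g=32, E=4, w=48, q=42
24-bit: (32<<18) | (4<<12) | (48<<6) | 42
      = 0x800000 | 0x004000 | 0x000C00 | 0x00002A
      = 0x804C2A
Bytes: (v>>16)&0xFF=80, (v>>8)&0xFF=4C, v&0xFF=2A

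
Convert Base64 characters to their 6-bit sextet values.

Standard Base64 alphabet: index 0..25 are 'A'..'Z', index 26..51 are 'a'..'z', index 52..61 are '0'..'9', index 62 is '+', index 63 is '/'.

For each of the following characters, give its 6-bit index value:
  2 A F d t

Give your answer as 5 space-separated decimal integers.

'2': 0..9 range, 52 + ord('2') − ord('0') = 54
'A': A..Z range, ord('A') − ord('A') = 0
'F': A..Z range, ord('F') − ord('A') = 5
'd': a..z range, 26 + ord('d') − ord('a') = 29
't': a..z range, 26 + ord('t') − ord('a') = 45

Answer: 54 0 5 29 45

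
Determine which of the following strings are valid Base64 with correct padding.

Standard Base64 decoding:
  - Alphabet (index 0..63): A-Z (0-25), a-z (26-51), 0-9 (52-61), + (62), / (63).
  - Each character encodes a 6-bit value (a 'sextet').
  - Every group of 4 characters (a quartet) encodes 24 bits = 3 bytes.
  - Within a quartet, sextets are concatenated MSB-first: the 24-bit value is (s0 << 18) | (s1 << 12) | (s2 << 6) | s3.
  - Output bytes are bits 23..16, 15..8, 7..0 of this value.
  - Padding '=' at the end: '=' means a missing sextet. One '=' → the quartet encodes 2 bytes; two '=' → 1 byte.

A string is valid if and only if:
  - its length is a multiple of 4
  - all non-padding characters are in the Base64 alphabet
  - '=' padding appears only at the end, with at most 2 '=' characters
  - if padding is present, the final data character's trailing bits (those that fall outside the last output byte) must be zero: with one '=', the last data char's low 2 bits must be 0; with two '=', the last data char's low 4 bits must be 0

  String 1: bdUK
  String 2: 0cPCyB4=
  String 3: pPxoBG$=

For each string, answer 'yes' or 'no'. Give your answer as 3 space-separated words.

String 1: 'bdUK' → valid
String 2: '0cPCyB4=' → valid
String 3: 'pPxoBG$=' → invalid (bad char(s): ['$'])

Answer: yes yes no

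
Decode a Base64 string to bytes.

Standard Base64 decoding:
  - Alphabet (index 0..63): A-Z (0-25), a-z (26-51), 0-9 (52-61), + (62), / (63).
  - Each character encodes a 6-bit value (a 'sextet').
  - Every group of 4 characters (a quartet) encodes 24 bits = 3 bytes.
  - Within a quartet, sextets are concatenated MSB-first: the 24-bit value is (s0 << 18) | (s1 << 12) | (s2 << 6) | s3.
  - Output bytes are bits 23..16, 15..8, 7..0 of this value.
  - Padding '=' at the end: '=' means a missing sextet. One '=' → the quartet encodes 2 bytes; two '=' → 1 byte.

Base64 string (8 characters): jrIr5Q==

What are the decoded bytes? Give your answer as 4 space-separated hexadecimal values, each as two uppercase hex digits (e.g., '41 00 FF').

Answer: 8E B2 2B E5

Derivation:
After char 0 ('j'=35): chars_in_quartet=1 acc=0x23 bytes_emitted=0
After char 1 ('r'=43): chars_in_quartet=2 acc=0x8EB bytes_emitted=0
After char 2 ('I'=8): chars_in_quartet=3 acc=0x23AC8 bytes_emitted=0
After char 3 ('r'=43): chars_in_quartet=4 acc=0x8EB22B -> emit 8E B2 2B, reset; bytes_emitted=3
After char 4 ('5'=57): chars_in_quartet=1 acc=0x39 bytes_emitted=3
After char 5 ('Q'=16): chars_in_quartet=2 acc=0xE50 bytes_emitted=3
Padding '==': partial quartet acc=0xE50 -> emit E5; bytes_emitted=4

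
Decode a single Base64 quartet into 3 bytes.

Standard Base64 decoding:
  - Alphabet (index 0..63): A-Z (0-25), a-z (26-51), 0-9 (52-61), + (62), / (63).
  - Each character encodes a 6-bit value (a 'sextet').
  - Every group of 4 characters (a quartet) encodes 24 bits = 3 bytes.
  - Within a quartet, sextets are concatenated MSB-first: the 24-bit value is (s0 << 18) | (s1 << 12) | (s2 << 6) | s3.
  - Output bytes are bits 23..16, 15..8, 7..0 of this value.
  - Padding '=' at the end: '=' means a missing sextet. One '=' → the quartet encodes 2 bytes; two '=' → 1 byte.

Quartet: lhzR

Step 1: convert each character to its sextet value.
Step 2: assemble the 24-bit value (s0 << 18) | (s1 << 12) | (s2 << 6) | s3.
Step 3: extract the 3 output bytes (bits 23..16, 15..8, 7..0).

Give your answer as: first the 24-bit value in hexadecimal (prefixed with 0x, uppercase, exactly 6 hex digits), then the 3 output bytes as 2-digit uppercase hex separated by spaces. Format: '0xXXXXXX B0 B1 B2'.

Answer: 0x961CD1 96 1C D1

Derivation:
Sextets: l=37, h=33, z=51, R=17
24-bit: (37<<18) | (33<<12) | (51<<6) | 17
      = 0x940000 | 0x021000 | 0x000CC0 | 0x000011
      = 0x961CD1
Bytes: (v>>16)&0xFF=96, (v>>8)&0xFF=1C, v&0xFF=D1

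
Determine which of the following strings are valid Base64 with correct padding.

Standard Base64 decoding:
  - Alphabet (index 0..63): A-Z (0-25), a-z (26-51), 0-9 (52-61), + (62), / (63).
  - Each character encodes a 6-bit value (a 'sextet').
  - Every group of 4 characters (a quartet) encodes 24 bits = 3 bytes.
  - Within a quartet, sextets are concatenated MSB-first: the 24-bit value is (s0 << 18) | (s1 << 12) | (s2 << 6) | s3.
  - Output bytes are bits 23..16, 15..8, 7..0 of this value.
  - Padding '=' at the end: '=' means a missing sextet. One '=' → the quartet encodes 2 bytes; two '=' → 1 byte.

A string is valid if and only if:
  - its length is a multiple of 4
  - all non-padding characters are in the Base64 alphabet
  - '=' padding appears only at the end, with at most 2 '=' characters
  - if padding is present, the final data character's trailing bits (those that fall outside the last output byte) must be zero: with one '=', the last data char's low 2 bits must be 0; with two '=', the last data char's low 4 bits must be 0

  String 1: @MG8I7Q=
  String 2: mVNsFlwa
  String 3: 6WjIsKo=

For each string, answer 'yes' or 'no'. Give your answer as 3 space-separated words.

Answer: no yes yes

Derivation:
String 1: '@MG8I7Q=' → invalid (bad char(s): ['@'])
String 2: 'mVNsFlwa' → valid
String 3: '6WjIsKo=' → valid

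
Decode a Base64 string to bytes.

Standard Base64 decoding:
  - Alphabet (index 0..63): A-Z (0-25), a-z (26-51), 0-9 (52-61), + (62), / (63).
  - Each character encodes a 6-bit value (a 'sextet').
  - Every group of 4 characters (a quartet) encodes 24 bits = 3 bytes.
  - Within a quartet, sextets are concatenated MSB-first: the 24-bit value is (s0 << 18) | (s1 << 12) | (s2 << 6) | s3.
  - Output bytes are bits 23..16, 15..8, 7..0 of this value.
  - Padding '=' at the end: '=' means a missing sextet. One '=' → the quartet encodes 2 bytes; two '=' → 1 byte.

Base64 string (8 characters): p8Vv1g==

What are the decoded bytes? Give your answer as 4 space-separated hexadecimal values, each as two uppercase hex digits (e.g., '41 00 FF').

Answer: A7 C5 6F D6

Derivation:
After char 0 ('p'=41): chars_in_quartet=1 acc=0x29 bytes_emitted=0
After char 1 ('8'=60): chars_in_quartet=2 acc=0xA7C bytes_emitted=0
After char 2 ('V'=21): chars_in_quartet=3 acc=0x29F15 bytes_emitted=0
After char 3 ('v'=47): chars_in_quartet=4 acc=0xA7C56F -> emit A7 C5 6F, reset; bytes_emitted=3
After char 4 ('1'=53): chars_in_quartet=1 acc=0x35 bytes_emitted=3
After char 5 ('g'=32): chars_in_quartet=2 acc=0xD60 bytes_emitted=3
Padding '==': partial quartet acc=0xD60 -> emit D6; bytes_emitted=4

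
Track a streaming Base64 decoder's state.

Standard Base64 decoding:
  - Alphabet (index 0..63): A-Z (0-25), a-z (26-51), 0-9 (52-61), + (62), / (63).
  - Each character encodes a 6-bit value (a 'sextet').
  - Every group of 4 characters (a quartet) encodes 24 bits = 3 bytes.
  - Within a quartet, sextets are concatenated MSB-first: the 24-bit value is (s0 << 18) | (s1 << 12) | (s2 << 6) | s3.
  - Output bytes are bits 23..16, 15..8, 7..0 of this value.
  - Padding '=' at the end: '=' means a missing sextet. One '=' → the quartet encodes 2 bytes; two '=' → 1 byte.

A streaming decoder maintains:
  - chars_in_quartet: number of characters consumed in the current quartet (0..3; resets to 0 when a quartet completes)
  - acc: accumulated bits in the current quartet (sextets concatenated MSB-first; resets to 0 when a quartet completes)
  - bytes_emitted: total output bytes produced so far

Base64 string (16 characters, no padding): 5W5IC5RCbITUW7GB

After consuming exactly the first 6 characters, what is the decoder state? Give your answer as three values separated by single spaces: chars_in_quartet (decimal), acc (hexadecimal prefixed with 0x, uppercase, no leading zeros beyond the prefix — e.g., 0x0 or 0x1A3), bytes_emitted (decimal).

After char 0 ('5'=57): chars_in_quartet=1 acc=0x39 bytes_emitted=0
After char 1 ('W'=22): chars_in_quartet=2 acc=0xE56 bytes_emitted=0
After char 2 ('5'=57): chars_in_quartet=3 acc=0x395B9 bytes_emitted=0
After char 3 ('I'=8): chars_in_quartet=4 acc=0xE56E48 -> emit E5 6E 48, reset; bytes_emitted=3
After char 4 ('C'=2): chars_in_quartet=1 acc=0x2 bytes_emitted=3
After char 5 ('5'=57): chars_in_quartet=2 acc=0xB9 bytes_emitted=3

Answer: 2 0xB9 3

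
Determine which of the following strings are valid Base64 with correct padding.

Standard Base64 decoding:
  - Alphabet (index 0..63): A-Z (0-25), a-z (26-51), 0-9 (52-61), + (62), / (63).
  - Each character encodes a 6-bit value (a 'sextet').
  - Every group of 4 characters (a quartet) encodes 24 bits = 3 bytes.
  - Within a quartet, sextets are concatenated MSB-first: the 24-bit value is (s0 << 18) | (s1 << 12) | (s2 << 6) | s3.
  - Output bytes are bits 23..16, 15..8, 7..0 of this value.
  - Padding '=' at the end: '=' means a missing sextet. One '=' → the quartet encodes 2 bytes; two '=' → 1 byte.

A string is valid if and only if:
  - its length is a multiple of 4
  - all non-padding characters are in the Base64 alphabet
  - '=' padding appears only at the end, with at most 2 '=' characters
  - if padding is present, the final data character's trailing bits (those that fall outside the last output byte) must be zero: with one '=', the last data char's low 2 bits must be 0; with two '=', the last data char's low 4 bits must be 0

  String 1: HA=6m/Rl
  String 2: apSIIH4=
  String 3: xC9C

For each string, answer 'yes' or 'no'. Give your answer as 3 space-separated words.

String 1: 'HA=6m/Rl' → invalid (bad char(s): ['=']; '=' in middle)
String 2: 'apSIIH4=' → valid
String 3: 'xC9C' → valid

Answer: no yes yes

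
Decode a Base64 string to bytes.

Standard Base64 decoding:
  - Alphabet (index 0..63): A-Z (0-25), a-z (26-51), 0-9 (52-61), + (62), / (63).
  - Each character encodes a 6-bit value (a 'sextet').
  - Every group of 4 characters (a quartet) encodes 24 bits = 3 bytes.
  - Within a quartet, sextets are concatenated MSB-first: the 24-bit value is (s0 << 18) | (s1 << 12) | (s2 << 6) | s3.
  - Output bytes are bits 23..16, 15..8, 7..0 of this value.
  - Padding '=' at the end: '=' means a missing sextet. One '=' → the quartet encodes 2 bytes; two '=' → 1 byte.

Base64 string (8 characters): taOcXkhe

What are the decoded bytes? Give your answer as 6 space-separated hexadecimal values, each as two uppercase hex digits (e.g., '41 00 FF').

After char 0 ('t'=45): chars_in_quartet=1 acc=0x2D bytes_emitted=0
After char 1 ('a'=26): chars_in_quartet=2 acc=0xB5A bytes_emitted=0
After char 2 ('O'=14): chars_in_quartet=3 acc=0x2D68E bytes_emitted=0
After char 3 ('c'=28): chars_in_quartet=4 acc=0xB5A39C -> emit B5 A3 9C, reset; bytes_emitted=3
After char 4 ('X'=23): chars_in_quartet=1 acc=0x17 bytes_emitted=3
After char 5 ('k'=36): chars_in_quartet=2 acc=0x5E4 bytes_emitted=3
After char 6 ('h'=33): chars_in_quartet=3 acc=0x17921 bytes_emitted=3
After char 7 ('e'=30): chars_in_quartet=4 acc=0x5E485E -> emit 5E 48 5E, reset; bytes_emitted=6

Answer: B5 A3 9C 5E 48 5E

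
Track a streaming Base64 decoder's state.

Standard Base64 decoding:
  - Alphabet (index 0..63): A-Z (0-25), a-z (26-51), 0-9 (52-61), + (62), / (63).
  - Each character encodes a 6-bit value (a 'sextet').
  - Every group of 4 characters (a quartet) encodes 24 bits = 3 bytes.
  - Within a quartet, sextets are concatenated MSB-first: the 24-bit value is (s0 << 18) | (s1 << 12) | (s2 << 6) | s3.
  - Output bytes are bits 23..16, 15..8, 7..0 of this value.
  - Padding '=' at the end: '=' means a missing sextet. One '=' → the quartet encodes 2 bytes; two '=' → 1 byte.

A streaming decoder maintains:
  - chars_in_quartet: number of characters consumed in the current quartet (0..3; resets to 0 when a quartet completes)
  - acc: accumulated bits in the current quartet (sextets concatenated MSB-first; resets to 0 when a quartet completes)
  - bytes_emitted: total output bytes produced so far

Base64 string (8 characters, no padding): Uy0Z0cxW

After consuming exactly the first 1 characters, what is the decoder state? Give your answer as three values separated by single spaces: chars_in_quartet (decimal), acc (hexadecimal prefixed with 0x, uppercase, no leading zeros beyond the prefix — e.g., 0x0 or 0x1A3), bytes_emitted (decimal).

After char 0 ('U'=20): chars_in_quartet=1 acc=0x14 bytes_emitted=0

Answer: 1 0x14 0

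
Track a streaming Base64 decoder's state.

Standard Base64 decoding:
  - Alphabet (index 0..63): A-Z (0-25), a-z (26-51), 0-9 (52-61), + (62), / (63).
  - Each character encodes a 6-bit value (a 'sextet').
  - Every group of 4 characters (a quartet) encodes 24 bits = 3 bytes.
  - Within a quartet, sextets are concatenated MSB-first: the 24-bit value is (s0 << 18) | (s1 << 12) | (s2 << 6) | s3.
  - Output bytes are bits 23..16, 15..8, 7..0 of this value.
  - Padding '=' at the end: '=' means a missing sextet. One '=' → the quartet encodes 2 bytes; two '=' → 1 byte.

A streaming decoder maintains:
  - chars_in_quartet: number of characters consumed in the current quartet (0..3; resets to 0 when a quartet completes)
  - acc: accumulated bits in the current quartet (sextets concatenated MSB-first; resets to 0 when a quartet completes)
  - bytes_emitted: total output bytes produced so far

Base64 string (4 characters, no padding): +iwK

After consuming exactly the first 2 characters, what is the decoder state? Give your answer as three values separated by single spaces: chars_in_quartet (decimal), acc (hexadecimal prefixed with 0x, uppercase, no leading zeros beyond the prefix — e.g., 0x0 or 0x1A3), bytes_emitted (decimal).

Answer: 2 0xFA2 0

Derivation:
After char 0 ('+'=62): chars_in_quartet=1 acc=0x3E bytes_emitted=0
After char 1 ('i'=34): chars_in_quartet=2 acc=0xFA2 bytes_emitted=0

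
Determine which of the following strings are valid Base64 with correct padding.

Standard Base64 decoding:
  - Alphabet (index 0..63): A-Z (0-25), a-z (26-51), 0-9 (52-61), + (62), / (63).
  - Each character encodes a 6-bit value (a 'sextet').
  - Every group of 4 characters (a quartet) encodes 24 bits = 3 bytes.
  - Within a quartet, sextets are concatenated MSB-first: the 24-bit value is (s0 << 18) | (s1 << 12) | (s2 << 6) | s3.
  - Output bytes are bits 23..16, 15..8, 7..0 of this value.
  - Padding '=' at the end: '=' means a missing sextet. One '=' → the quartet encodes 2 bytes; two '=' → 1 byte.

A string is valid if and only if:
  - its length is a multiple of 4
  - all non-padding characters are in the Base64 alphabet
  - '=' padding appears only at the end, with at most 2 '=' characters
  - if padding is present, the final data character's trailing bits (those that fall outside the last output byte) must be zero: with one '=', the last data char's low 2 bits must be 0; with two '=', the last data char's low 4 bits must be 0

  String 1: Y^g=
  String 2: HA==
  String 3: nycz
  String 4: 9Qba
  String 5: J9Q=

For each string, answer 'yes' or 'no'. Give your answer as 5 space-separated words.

String 1: 'Y^g=' → invalid (bad char(s): ['^'])
String 2: 'HA==' → valid
String 3: 'nycz' → valid
String 4: '9Qba' → valid
String 5: 'J9Q=' → valid

Answer: no yes yes yes yes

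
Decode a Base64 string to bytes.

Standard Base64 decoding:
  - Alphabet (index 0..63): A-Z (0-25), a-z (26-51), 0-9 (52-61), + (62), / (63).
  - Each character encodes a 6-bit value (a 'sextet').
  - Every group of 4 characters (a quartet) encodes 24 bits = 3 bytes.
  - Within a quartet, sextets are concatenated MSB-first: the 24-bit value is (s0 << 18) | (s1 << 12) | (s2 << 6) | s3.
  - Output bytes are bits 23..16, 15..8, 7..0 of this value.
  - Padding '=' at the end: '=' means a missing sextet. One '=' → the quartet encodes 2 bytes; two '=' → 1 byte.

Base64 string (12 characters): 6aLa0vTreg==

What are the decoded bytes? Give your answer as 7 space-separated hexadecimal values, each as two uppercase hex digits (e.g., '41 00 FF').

Answer: E9 A2 DA D2 F4 EB 7A

Derivation:
After char 0 ('6'=58): chars_in_quartet=1 acc=0x3A bytes_emitted=0
After char 1 ('a'=26): chars_in_quartet=2 acc=0xE9A bytes_emitted=0
After char 2 ('L'=11): chars_in_quartet=3 acc=0x3A68B bytes_emitted=0
After char 3 ('a'=26): chars_in_quartet=4 acc=0xE9A2DA -> emit E9 A2 DA, reset; bytes_emitted=3
After char 4 ('0'=52): chars_in_quartet=1 acc=0x34 bytes_emitted=3
After char 5 ('v'=47): chars_in_quartet=2 acc=0xD2F bytes_emitted=3
After char 6 ('T'=19): chars_in_quartet=3 acc=0x34BD3 bytes_emitted=3
After char 7 ('r'=43): chars_in_quartet=4 acc=0xD2F4EB -> emit D2 F4 EB, reset; bytes_emitted=6
After char 8 ('e'=30): chars_in_quartet=1 acc=0x1E bytes_emitted=6
After char 9 ('g'=32): chars_in_quartet=2 acc=0x7A0 bytes_emitted=6
Padding '==': partial quartet acc=0x7A0 -> emit 7A; bytes_emitted=7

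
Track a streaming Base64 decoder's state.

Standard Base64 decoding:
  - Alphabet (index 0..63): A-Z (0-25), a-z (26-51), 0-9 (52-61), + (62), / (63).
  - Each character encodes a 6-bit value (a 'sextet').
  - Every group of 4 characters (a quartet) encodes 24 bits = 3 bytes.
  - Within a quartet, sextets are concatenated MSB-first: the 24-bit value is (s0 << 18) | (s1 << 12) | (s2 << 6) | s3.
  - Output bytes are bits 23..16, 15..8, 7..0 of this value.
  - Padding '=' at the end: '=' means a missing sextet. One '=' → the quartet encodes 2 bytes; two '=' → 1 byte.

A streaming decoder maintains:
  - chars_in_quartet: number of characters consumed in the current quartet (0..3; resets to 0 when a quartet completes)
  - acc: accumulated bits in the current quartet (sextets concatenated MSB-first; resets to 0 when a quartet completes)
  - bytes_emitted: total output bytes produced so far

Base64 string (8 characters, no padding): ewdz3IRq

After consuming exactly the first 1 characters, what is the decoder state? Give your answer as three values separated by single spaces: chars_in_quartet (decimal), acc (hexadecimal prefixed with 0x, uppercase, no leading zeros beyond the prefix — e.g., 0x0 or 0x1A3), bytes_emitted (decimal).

After char 0 ('e'=30): chars_in_quartet=1 acc=0x1E bytes_emitted=0

Answer: 1 0x1E 0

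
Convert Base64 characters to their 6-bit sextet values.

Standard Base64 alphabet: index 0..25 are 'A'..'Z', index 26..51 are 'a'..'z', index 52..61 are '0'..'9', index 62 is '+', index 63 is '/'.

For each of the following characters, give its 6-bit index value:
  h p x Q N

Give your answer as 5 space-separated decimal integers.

Answer: 33 41 49 16 13

Derivation:
'h': a..z range, 26 + ord('h') − ord('a') = 33
'p': a..z range, 26 + ord('p') − ord('a') = 41
'x': a..z range, 26 + ord('x') − ord('a') = 49
'Q': A..Z range, ord('Q') − ord('A') = 16
'N': A..Z range, ord('N') − ord('A') = 13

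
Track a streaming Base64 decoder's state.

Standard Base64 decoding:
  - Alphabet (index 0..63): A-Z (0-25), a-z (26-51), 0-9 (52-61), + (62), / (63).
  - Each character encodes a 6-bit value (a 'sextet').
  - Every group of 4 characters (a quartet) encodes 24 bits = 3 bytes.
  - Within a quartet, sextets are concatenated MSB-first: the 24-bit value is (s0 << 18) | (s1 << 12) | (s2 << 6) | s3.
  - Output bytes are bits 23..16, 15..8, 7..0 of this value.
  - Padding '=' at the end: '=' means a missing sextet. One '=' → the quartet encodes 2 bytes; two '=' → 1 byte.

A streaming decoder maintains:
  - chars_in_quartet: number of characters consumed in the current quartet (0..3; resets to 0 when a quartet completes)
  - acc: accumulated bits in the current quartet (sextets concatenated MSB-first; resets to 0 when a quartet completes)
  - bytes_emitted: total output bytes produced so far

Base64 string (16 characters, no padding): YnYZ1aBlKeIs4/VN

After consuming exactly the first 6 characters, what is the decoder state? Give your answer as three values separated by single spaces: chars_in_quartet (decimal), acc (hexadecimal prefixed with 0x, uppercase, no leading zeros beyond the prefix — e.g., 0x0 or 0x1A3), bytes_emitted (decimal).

After char 0 ('Y'=24): chars_in_quartet=1 acc=0x18 bytes_emitted=0
After char 1 ('n'=39): chars_in_quartet=2 acc=0x627 bytes_emitted=0
After char 2 ('Y'=24): chars_in_quartet=3 acc=0x189D8 bytes_emitted=0
After char 3 ('Z'=25): chars_in_quartet=4 acc=0x627619 -> emit 62 76 19, reset; bytes_emitted=3
After char 4 ('1'=53): chars_in_quartet=1 acc=0x35 bytes_emitted=3
After char 5 ('a'=26): chars_in_quartet=2 acc=0xD5A bytes_emitted=3

Answer: 2 0xD5A 3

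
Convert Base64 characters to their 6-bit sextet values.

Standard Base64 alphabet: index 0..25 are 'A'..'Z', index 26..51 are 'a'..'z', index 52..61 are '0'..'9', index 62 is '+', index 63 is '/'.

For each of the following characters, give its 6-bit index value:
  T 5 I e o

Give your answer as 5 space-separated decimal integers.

Answer: 19 57 8 30 40

Derivation:
'T': A..Z range, ord('T') − ord('A') = 19
'5': 0..9 range, 52 + ord('5') − ord('0') = 57
'I': A..Z range, ord('I') − ord('A') = 8
'e': a..z range, 26 + ord('e') − ord('a') = 30
'o': a..z range, 26 + ord('o') − ord('a') = 40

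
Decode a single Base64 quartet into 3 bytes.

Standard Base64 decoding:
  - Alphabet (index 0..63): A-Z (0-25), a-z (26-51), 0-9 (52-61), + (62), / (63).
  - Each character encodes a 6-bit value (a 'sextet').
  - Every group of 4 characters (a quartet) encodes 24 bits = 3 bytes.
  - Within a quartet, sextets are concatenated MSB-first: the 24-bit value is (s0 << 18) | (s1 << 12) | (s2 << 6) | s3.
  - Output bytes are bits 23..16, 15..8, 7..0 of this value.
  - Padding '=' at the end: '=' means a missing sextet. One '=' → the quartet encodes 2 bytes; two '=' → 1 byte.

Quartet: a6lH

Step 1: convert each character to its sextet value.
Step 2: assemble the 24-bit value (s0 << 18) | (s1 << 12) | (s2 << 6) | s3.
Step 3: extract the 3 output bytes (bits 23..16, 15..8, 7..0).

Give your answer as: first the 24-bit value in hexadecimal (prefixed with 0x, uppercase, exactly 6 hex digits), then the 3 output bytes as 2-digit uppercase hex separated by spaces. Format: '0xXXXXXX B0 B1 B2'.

Answer: 0x6BA947 6B A9 47

Derivation:
Sextets: a=26, 6=58, l=37, H=7
24-bit: (26<<18) | (58<<12) | (37<<6) | 7
      = 0x680000 | 0x03A000 | 0x000940 | 0x000007
      = 0x6BA947
Bytes: (v>>16)&0xFF=6B, (v>>8)&0xFF=A9, v&0xFF=47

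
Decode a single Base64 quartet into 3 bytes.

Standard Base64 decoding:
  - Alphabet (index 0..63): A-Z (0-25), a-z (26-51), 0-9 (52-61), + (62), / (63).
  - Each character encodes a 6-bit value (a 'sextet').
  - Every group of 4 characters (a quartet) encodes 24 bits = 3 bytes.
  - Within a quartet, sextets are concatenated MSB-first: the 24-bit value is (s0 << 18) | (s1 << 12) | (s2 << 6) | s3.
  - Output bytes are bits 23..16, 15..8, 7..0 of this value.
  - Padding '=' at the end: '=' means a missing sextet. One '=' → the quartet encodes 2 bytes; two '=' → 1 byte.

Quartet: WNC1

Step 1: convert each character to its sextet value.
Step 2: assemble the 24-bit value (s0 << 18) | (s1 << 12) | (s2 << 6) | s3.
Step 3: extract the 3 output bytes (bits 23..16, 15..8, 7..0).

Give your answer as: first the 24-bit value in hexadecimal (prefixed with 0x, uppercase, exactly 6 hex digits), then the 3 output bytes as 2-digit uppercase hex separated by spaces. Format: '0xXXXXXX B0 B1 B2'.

Answer: 0x58D0B5 58 D0 B5

Derivation:
Sextets: W=22, N=13, C=2, 1=53
24-bit: (22<<18) | (13<<12) | (2<<6) | 53
      = 0x580000 | 0x00D000 | 0x000080 | 0x000035
      = 0x58D0B5
Bytes: (v>>16)&0xFF=58, (v>>8)&0xFF=D0, v&0xFF=B5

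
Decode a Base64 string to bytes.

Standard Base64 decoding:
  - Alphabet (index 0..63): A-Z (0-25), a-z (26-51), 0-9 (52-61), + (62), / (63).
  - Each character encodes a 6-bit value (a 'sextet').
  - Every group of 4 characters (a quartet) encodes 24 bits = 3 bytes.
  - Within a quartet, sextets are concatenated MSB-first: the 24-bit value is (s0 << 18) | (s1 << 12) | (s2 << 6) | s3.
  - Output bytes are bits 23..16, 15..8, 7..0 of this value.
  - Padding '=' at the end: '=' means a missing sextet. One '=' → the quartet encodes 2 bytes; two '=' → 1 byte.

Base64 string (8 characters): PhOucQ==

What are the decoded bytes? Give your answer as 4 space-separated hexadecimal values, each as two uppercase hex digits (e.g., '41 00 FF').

Answer: 3E 13 AE 71

Derivation:
After char 0 ('P'=15): chars_in_quartet=1 acc=0xF bytes_emitted=0
After char 1 ('h'=33): chars_in_quartet=2 acc=0x3E1 bytes_emitted=0
After char 2 ('O'=14): chars_in_quartet=3 acc=0xF84E bytes_emitted=0
After char 3 ('u'=46): chars_in_quartet=4 acc=0x3E13AE -> emit 3E 13 AE, reset; bytes_emitted=3
After char 4 ('c'=28): chars_in_quartet=1 acc=0x1C bytes_emitted=3
After char 5 ('Q'=16): chars_in_quartet=2 acc=0x710 bytes_emitted=3
Padding '==': partial quartet acc=0x710 -> emit 71; bytes_emitted=4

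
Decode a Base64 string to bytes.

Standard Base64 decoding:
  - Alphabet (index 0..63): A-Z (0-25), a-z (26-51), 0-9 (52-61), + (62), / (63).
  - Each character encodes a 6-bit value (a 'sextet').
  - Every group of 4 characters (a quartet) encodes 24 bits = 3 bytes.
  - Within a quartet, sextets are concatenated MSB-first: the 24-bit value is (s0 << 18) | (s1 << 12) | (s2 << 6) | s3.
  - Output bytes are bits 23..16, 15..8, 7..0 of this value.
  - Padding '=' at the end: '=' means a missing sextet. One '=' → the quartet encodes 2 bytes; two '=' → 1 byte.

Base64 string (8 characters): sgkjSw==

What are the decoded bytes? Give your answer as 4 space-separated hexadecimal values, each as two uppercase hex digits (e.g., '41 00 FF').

Answer: B2 09 23 4B

Derivation:
After char 0 ('s'=44): chars_in_quartet=1 acc=0x2C bytes_emitted=0
After char 1 ('g'=32): chars_in_quartet=2 acc=0xB20 bytes_emitted=0
After char 2 ('k'=36): chars_in_quartet=3 acc=0x2C824 bytes_emitted=0
After char 3 ('j'=35): chars_in_quartet=4 acc=0xB20923 -> emit B2 09 23, reset; bytes_emitted=3
After char 4 ('S'=18): chars_in_quartet=1 acc=0x12 bytes_emitted=3
After char 5 ('w'=48): chars_in_quartet=2 acc=0x4B0 bytes_emitted=3
Padding '==': partial quartet acc=0x4B0 -> emit 4B; bytes_emitted=4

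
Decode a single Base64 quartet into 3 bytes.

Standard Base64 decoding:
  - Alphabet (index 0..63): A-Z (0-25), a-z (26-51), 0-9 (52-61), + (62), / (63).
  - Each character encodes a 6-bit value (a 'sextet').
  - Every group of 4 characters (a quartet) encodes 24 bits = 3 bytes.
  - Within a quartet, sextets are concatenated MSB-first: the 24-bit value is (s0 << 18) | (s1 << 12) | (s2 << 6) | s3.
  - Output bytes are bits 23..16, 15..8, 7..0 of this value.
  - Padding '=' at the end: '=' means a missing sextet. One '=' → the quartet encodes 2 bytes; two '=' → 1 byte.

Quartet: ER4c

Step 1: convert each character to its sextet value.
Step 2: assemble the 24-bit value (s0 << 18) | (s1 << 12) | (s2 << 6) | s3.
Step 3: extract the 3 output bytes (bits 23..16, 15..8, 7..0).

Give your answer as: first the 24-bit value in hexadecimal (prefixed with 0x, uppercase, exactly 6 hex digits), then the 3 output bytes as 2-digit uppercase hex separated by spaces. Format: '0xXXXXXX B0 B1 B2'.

Answer: 0x111E1C 11 1E 1C

Derivation:
Sextets: E=4, R=17, 4=56, c=28
24-bit: (4<<18) | (17<<12) | (56<<6) | 28
      = 0x100000 | 0x011000 | 0x000E00 | 0x00001C
      = 0x111E1C
Bytes: (v>>16)&0xFF=11, (v>>8)&0xFF=1E, v&0xFF=1C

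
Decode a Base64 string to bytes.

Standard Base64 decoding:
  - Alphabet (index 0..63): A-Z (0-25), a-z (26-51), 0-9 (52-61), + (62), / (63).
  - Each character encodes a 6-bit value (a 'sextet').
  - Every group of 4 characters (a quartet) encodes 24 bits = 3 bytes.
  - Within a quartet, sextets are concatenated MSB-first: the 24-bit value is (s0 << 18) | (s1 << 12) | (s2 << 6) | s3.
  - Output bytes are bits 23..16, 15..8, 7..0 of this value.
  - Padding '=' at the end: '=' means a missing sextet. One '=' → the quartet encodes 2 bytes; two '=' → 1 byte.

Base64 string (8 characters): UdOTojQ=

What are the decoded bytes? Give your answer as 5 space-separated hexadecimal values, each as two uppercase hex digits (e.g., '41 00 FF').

After char 0 ('U'=20): chars_in_quartet=1 acc=0x14 bytes_emitted=0
After char 1 ('d'=29): chars_in_quartet=2 acc=0x51D bytes_emitted=0
After char 2 ('O'=14): chars_in_quartet=3 acc=0x1474E bytes_emitted=0
After char 3 ('T'=19): chars_in_quartet=4 acc=0x51D393 -> emit 51 D3 93, reset; bytes_emitted=3
After char 4 ('o'=40): chars_in_quartet=1 acc=0x28 bytes_emitted=3
After char 5 ('j'=35): chars_in_quartet=2 acc=0xA23 bytes_emitted=3
After char 6 ('Q'=16): chars_in_quartet=3 acc=0x288D0 bytes_emitted=3
Padding '=': partial quartet acc=0x288D0 -> emit A2 34; bytes_emitted=5

Answer: 51 D3 93 A2 34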